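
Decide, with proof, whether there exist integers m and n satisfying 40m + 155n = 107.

Any value of 40m + 155n is a multiple of gcd(40, 155) = 5.
But 107 is not a multiple of 5 (it leaves remainder 2).
Hence no integers m, n satisfy the equation.

No such integers exist.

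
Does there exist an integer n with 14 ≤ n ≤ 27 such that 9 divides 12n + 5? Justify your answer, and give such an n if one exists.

The values of 12n + 5 for n = 14, 15, …, 27 are 173, 185, 197, 209, 221, 233, 245, 257, 269, 281, 293, 305, 317, 329; reduced mod 9 these are 2, 5, 8, 2, 5, 8, 2, 5, 8, 2, 5, 8, 2, 5.
The residue 0 does not occur, so no n in [14, 27] makes 12n + 5 a multiple of 9.

No such integer n in that range exists.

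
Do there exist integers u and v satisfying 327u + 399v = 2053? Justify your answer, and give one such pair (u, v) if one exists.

There are no such integers.

Any value of 327u + 399v is a multiple of gcd(327, 399) = 3.
But 2053 is not a multiple of 3 (it leaves remainder 1).
So the equation is unsolvable over ℤ.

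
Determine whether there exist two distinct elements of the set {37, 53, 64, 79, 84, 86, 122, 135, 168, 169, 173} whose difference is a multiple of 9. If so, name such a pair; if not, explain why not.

37 mod 9 = 1 and 64 mod 9 = 1, so 64 − 37 = 27 = 3·9.

37 and 64 are such a pair.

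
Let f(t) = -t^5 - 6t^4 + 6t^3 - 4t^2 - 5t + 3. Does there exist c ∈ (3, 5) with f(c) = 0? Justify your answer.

No.

The endpoint values f(3) = -615 and f(5) = -6247 are both negative. Claim: f(t) < 0 for every t in (3, 5).
Shift to the endpoint 3: with t = 3 + u (0 < u < 2), one computes f(3 + u) = -u^5 - 21u^4 - 156u^3 - 544u^2 - 920u - 615.
The nonzero coefficients here are all negative, so for u > 0 every term is negative (or zero), and the constant term -615 is strictly negative.
Therefore f(t) < 0 throughout (3, 5), and f has no zero there.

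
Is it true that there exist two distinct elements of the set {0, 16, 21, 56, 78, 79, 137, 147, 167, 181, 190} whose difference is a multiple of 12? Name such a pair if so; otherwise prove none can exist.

No such pair exists.

Reduce each element modulo 12: 0↦0, 16↦4, 21↦9, 56↦8, 78↦6, 79↦7, 137↦5, 147↦3, 167↦11, 181↦1, 190↦10.
No residue repeats among the 11 elements, so no pair has difference ≡ 0 (mod 12).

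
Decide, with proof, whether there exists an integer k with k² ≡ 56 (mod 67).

k = 49

k = 49 works: 49² = 2401, and 2401 − 56 = 2345 = 35·67.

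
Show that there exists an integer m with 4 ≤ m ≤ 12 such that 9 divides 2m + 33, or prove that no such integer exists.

m = 6 works, since 2·6 + 33 = 45 = 5·9.

m = 6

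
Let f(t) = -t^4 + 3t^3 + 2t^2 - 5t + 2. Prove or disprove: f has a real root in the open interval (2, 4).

Yes, f has a root in the interval.

f(2) = 8 and f(4) = -50, which have opposite signs.
As a polynomial, f is continuous on every closed interval.
By the Intermediate Value Theorem f must vanish at some point of (2, 4).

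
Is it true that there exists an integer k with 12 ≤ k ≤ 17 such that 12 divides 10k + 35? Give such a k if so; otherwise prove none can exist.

The values of 10k + 35 for k = 12, 13, …, 17 are 155, 165, 175, 185, 195, 205; reduced mod 12 these are 11, 9, 7, 5, 3, 1.
The residue 0 does not occur, so no k in [12, 17] makes 10k + 35 a multiple of 12.

There is no such integer k in that range.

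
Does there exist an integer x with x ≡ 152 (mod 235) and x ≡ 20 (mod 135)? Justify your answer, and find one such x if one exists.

No, no such integer exists.

Both moduli are multiples of 5 = gcd(235, 135), so any solution would satisfy x ≡ 152 and x ≡ 20 modulo 5 simultaneously.
These are incompatible: 152 − 20 = 132 is not divisible by 5.
Therefore no such x exists.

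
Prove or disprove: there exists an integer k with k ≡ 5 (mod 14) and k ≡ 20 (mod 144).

No such integer exists.

Reduce both congruences modulo 2, which divides 14 and 144: they say k ≡ 5 (mod 2) and k ≡ 20 (mod 2).
However 5 ≡ 1 and 20 ≡ 0 (mod 2), and 1 ≠ 0.
Therefore no such k exists.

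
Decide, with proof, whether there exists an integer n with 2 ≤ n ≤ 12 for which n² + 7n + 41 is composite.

At n = 4: 4² + 7·4 + 41 = 85 = 5·17, which is composite.

n = 4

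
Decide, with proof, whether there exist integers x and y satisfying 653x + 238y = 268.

x = 218, y = -597

653 and 238 are coprime, so 653x + 238y ranges over all of ℤ.
Run the Euclidean algorithm on 653 and 238: 653 = 2·238 + 177, 238 = 1·177 + 61, 177 = 2·61 + 55, 61 = 1·55 + 6, 55 = 9·6 + 1, 6 = 6·1 + 0.
Working back up the chain: 1 = 55 − 9·6 = 55 − 9·(61 − 1·55) = −9·61 + 10·55 = −9·61 + 10·(177 − 2·61) = 10·177 − 29·61 = 10·177 − 29·(238 − 1·177) = −29·238 + 39·177 = −29·238 + 39·(653 − 2·238) = 39·653 − 107·238. So 653·39 + 238·(-107) = 1.
Times 268: 653·10452 + 238·(-28676) = 268, so (10452, -28676) solves it.
Shifting by a multiple of (238, −653) keeps it a solution: x = 10452 − 43·238 = 218, y = -28676 + 43·653 = -597.
Indeed 653·218 + 238·(-597) = 142354 − 142086 = 268.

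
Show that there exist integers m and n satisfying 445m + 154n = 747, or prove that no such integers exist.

m = 101, n = -287

445 and 154 are coprime, so 445m + 154n ranges over all of ℤ.
Run the Euclidean algorithm on 445 and 154: 445 = 2·154 + 137, 154 = 1·137 + 17, 137 = 8·17 + 1, 17 = 17·1 + 0.
Working back up the chain: 1 = 137 − 8·17 = 137 − 8·(154 − 1·137) = −8·154 + 9·137 = −8·154 + 9·(445 − 2·154) = 9·445 − 26·154. So 445·9 + 154·(-26) = 1.
Multiplying through by 747: m = 9·747 = 6723, n = (-26)·747 = -19422 is a solution.
Subtracting 43·154 from m and adding 43·445 to n gives the tidier solution (101, -287).
Check: 445·101 + 154·(-287) = 44945 − 44198 = 747. ✓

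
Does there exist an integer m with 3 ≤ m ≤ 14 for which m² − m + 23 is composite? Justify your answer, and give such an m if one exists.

m = 14

At m = 14: 14² − 14 + 23 = 205 = 5·41, which is composite.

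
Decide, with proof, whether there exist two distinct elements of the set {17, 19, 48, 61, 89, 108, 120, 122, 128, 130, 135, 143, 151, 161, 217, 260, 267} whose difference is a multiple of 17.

No such pair exists.

Two integers differ by a multiple of 17 exactly when they have the same residue mod 17. The residues are 17↦0, 19↦2, 48↦14, 61↦10, 89↦4, 108↦6, 120↦1, 122↦3, 128↦9, 130↦11, 135↦16, 143↦7, 151↦15, 161↦8, 217↦13, 260↦5, 267↦12.
All 17 residues are distinct, so no two elements differ by a multiple of 17.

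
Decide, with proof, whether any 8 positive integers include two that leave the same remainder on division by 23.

Consider the 8 integers 92, 93, …, 99. They lie in distinct residue classes modulo 23, since 8 ≤ 23.
So no two of them leave the same remainder on division by 23; the claim fails for this set.

No; for instance {92, 93, 94, 95, 96, 97, 98, 99} is a counterexample.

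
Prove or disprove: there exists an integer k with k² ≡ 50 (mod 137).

k = 18 works: 18² = 324, and 324 − 50 = 274 = 2·137.

k = 18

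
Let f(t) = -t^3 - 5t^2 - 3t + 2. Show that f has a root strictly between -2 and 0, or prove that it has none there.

Such a root exists.

f(-2) = -4 and f(0) = 2, which have opposite signs.
Since f is a polynomial it is continuous on [-2, 0].
By the Intermediate Value Theorem, f takes the value 0 somewhere in the open interval.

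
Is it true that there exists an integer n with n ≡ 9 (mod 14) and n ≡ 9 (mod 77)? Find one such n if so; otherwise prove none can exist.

n = 9

Here gcd(14, 77) = 7, and both 9 and 9 leave remainder 2 mod 7, so the system is consistent.
In fact n = 9 itself already satisfies 9 mod 77 = 9.
Verify: 9 = 0·14 + 9 and 9 = 0·77 + 9. ✓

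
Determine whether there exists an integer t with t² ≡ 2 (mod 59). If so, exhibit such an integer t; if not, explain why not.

No such integer exists.

Apply Euler's criterion with the prime 59: 2 is a quadratic residue iff 2^29 ≡ 1 (mod 59), and a non-residue iff it is ≡ −1.
Squaring successively (mod 59): 2^2 = 4 ≡ 4; 2^4 ≡ 4² = 16 ≡ 16; 2^8 ≡ 16² = 256 ≡ 20; 2^16 ≡ 20² = 400 ≡ 46.
Since 29 = 16 + 8 + 4 + 1, 2^29 ≡ 46 · 20 · 16 · 2; multiplying out mod 59: 46·20 = 920 ≡ 35, then 35·16 = 560 ≡ 29, then 29·2 = 58 ≡ 58. Thus 2^29 ≡ 58 ≡ −1 (mod 59).
The value −1 means 2 is a non-residue modulo 59, so t² ≡ 2 (mod 59) is impossible.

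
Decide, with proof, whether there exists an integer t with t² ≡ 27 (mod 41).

Apply Euler's criterion with the prime 41: 27 is a quadratic residue iff 27^20 ≡ 1 (mod 41), and a non-residue iff it is ≡ −1.
Repeated squaring mod 41: 27^2 = 729 ≡ 32; 27^4 ≡ 32² = 1024 ≡ 40; 27^8 ≡ 40² = 1600 ≡ 1; 27^16 ≡ 1² = 1 ≡ 1.
Since 20 = 16 + 4, 27^20 ≡ 1 · 40; multiplying out mod 41: 1·40 = 40 ≡ 40. Thus 27^20 ≡ 40 ≡ −1 (mod 41).
The value −1 means 27 is a non-residue modulo 41, so t² ≡ 27 (mod 41) is impossible.

There is no such integer.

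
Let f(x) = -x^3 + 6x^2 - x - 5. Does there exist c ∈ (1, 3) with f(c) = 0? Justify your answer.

Yes, f has a root in the interval.

f(1) = -1 and f(3) = 19, which have opposite signs.
f is continuous everywhere (it is a polynomial), in particular on [1, 3].
By the Intermediate Value Theorem f must vanish at some point of (1, 3).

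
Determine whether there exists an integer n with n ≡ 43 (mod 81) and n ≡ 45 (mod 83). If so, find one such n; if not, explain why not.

n = 6685

The moduli 81 and 83 are coprime, so by the Chinese Remainder Theorem a unique solution modulo 6723 exists.
Any solution of the first congruence is n = 43 + 81t; substituting into the second, 81t ≡ 45 − 43 ≡ 2 (mod 83).
Since 81·41 = 3321 = 40·83 + 1, the inverse of 81 mod 83 is 41.
Therefore t ≡ 41·2 = 82 (mod 83).
Taking t = 82 gives n = 43 + 81·82 = 6685.
Indeed 6685 ≡ 43 (mod 81) and 6685 ≡ 45 (mod 83).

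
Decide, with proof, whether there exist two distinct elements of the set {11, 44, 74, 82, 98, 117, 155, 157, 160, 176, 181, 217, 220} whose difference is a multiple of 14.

No such pair exists.

Residues mod 14: 11↦11, 44↦2, 74↦4, 82↦12, 98↦0, 117↦5, 155↦1, 157↦3, 160↦6, 176↦8, 181↦13, 217↦7, 220↦10.
All 13 residues are distinct, so no two elements differ by a multiple of 14.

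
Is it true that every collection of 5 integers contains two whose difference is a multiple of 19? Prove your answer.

Take the 5 consecutive integers 26, 27, …, 30: their residues mod 19 are all distinct because 5 ≤ 19.
Any two of them differ by at most 4 < 19 and by at least 1, so no difference is a multiple of 19.

No, the set {26, 27, 28, 29, 30} is a counterexample.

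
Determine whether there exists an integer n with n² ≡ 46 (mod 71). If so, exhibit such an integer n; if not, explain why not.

No, no such integer exists.

Apply Euler's criterion with the prime 71: 46 is a quadratic residue iff 46^35 ≡ 1 (mod 71), and a non-residue iff it is ≡ −1.
Repeated squaring mod 71: 46^2 = 2116 ≡ 57; 46^4 ≡ 57² = 3249 ≡ 54; 46^8 ≡ 54² = 2916 ≡ 5; 46^16 ≡ 5² = 25 ≡ 25; 46^32 ≡ 25² = 625 ≡ 57.
Since 35 = 32 + 2 + 1, 46^35 ≡ 57 · 57 · 46; multiplying out mod 71: 57·57 = 3249 ≡ 54, then 54·46 = 2484 ≡ 70. Thus 46^35 ≡ 70 ≡ −1 (mod 71).
The value −1 means 46 is a non-residue modulo 71, so n² ≡ 46 (mod 71) is impossible.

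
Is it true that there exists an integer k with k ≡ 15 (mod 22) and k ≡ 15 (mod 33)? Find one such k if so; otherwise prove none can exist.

k = 15

The moduli are not coprime: gcd(22, 33) = 11. Compatibility requires 11 ∣ (15 − 15) = 0, which holds, so solutions exist.
In fact k = 15 itself already satisfies 15 mod 33 = 15.
Verify: 15 = 0·22 + 15 and 15 = 0·33 + 15. ✓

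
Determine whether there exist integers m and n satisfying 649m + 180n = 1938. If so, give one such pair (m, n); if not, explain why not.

Since gcd(649, 180) = 1, every integer is an integer combination of 649 and 180.
Run the Euclidean algorithm on 649 and 180: 649 = 3·180 + 109, 180 = 1·109 + 71, 109 = 1·71 + 38, 71 = 1·38 + 33, 38 = 1·33 + 5, 33 = 6·5 + 3, 5 = 1·3 + 2, 3 = 1·2 + 1, 2 = 2·1 + 0.
Back-substituting, 1 = 3 − 1·2 = 3 − (5 − 1·3) = −5 + 2·3 = −5 + 2·(33 − 6·5) = 2·33 − 13·5 = 2·33 − 13·(38 − 1·33) = −13·38 + 15·33 = −13·38 + 15·(71 − 1·38) = 15·71 − 28·38 = 15·71 − 28·(109 − 1·71) = −28·109 + 43·71 = −28·109 + 43·(180 − 1·109) = 43·180 − 71·109 = 43·180 − 71·(649 − 3·180) = −71·649 + 256·180; that is, 649·(-71) + 180·256 = 1.
Multiplying through by 1938: m = (-71)·1938 = -137598, n = 256·1938 = 496128 is a solution.
Shifting by a multiple of (180, −649) keeps it a solution: m = -137598 + 765·180 = 102, n = 496128 − 765·649 = -357.
Indeed 649·102 + 180·(-357) = 66198 − 64260 = 1938.

m = 102, n = -357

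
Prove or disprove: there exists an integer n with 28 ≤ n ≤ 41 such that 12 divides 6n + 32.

No, no such integer n in that range exists.

The values of 6n + 32 for n = 28, 29, …, 41 are 200, 206, 212, 218, 224, 230, 236, 242, 248, 254, 260, 266, 272, 278; reduced mod 12 these are 8, 2, 8, 2, 8, 2, 8, 2, 8, 2, 8, 2, 8, 2.
Since 0 is absent from this list, 12 ∤ 6n + 32 for every n with 28 ≤ n ≤ 41.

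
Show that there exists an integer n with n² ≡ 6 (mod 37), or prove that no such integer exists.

No, no such integer exists.

37 is prime, so by Euler's criterion 6 is a square mod 37 iff 6^((37−1)/2) = 6^18 ≡ 1 (mod 37).
Repeated squaring mod 37: 6^2 = 36 ≡ 36; 6^4 ≡ 36² = 1296 ≡ 1; 6^8 ≡ 1² = 1 ≡ 1; 6^16 ≡ 1² = 1 ≡ 1.
Since 18 = 16 + 2, 6^18 ≡ 1 · 36; multiplying out mod 37: 1·36 = 36 ≡ 36. Thus 6^18 ≡ 36 ≡ −1 (mod 37).
By Euler's criterion 6 is a quadratic non-residue mod 37: no n satisfies n² ≡ 6 (mod 37).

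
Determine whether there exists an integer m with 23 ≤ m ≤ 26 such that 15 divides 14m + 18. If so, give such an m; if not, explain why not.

At m = 23, 14·23 + 18 = 340 ≡ 10 (mod 15), and each step in m adds 14, giving residues 10, 9, 8, 7 for m = 23, 24, 25, 26.
The residue 0 does not occur, so no m in [23, 26] makes 14m + 18 a multiple of 15.

No, no such integer m in that range exists.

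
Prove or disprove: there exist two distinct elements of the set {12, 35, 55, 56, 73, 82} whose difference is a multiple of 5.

12 mod 5 = 2 and 82 mod 5 = 2, so 82 − 12 = 70 = 14·5.

Yes: 12 and 82.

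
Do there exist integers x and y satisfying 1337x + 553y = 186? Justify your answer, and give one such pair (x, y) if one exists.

gcd(1337, 553) = 7, so every integer of the form 1337x + 553y is a multiple of 7.
But 186 = 7·26 + 4, so 7 ∤ 186.
Hence no integers x, y satisfy the equation.

No, no such integers exist.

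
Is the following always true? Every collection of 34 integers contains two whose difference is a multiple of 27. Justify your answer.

There are exactly 27 possible remainders on division by 27.
With 34 integers and only 27 classes, the pigeonhole principle forces two of them, say a and b, into the same class.
Equal remainders mean a − b ≡ 0 (mod 27), so 27 divides their difference.

Yes.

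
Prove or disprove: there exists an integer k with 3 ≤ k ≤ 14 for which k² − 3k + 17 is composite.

k = 11

At k = 11: 11² − 3·11 + 17 = 105 = 3·35, which is composite.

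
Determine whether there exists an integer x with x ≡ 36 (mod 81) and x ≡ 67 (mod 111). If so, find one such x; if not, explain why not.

No such integer exists.

gcd(81, 111) = 3. If x ≡ 36 (mod 81) and x ≡ 67 (mod 111), then x ≡ 36 (mod 3) and x ≡ 67 (mod 3).
However 36 ≡ 0 and 67 ≡ 1 (mod 3), and 0 ≠ 1.
Hence the system has no solution.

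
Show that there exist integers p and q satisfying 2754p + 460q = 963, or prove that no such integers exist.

Both 2754 and 460 are divisible by gcd(2754, 460) = 2, hence so is any combination 2754p + 460q.
But 963 = 2·481 + 1, so 2 ∤ 963.
Therefore 2754p + 460q = 963 has no solution in integers.

No such integers exist.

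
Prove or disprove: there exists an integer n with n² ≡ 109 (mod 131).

n = 41 works: 41² = 1681, and 1681 − 109 = 1572 = 12·131.

n = 41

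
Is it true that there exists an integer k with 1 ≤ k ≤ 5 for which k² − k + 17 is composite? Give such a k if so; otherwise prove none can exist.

The values for k = 1, 2, …, 5 are 17, 19, 23, 29, 37, and each of these is prime.
So no value in the range makes the expression composite.

No, no such integer k in that range exists.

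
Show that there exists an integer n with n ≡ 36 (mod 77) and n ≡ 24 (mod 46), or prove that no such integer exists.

The moduli 77 and 46 are coprime, so by the Chinese Remainder Theorem a unique solution modulo 3542 exists.
Any solution of the first congruence is n = 36 + 77t; substituting into the second, 77t ≡ 24 − 36 ≡ 34 (mod 46).
77 ≡ 31 (mod 46), so this reads 31t ≡ 34 (mod 46). Invert 31 mod 46 by the Euclidean algorithm: 46 = 1·31 + 15, 31 = 2·15 + 1, 15 = 15·1 + 0; back-substituting, 1 = 31 − 2·15 = 31 − 2·(46 − 1·31) = −2·46 + 3·31. Hence 31·3 ≡ 1, so 31⁻¹ ≡ 3 (mod 46).
Therefore t ≡ 3·34 = 102 ≡ 10 (mod 46).
With t = 10: n = 36 + 77·10 = 806.
Indeed 806 ≡ 36 (mod 77) and 806 ≡ 24 (mod 46).

n = 806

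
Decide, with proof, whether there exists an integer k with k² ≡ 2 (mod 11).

Computing k² mod 11 for k = 0, 1, …, 5 (enough, by the symmetry k ↦ 11 − k) gives 0, 1, 4, 9, 5, 3.
The set of squares mod 11 is therefore {0, 1, 3, 4, 5, 9}, which does not contain 2.
Therefore k² ≡ 2 (mod 11) has no solution.

There is no such integer.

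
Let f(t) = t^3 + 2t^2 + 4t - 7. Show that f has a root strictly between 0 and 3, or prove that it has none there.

Yes, f has a root in the interval.

f(0) = -7 and f(3) = 50, which have opposite signs.
Since f is a polynomial it is continuous on [0, 3].
By the Intermediate Value Theorem f must vanish at some point of (0, 3).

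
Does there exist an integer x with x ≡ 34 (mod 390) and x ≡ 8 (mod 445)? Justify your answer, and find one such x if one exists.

gcd(390, 445) = 5. If x ≡ 34 (mod 390) and x ≡ 8 (mod 445), then x ≡ 34 (mod 5) and x ≡ 8 (mod 5).
However 34 ≡ 4 and 8 ≡ 3 (mod 5), and 4 ≠ 3.
Hence the system has no solution.

There is no such integer.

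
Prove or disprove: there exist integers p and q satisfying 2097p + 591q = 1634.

No, no such integers exist.

Any value of 2097p + 591q is a multiple of gcd(2097, 591) = 3.
However 1634 leaves remainder 2 on division by 3.
Therefore 2097p + 591q = 1634 has no solution in integers.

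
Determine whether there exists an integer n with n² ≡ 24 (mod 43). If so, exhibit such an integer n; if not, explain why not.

Take n = 14. Then 14² = 196 = 4·43 + 24, so 14² ≡ 24 (mod 43).

n = 14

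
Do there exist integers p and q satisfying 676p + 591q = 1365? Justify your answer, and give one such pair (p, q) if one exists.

p = 468, q = -533

676 and 591 are coprime, so 676p + 591q ranges over all of ℤ.
Euclidean algorithm: 676 = 1·591 + 85, 591 = 6·85 + 81, 85 = 1·81 + 4, 81 = 20·4 + 1, 4 = 4·1 + 0.
Unwinding: 1 = 81 − 20·4 = 81 − 20·(85 − 1·81) = −20·85 + 21·81 = −20·85 + 21·(591 − 6·85) = 21·591 − 146·85 = 21·591 − 146·(676 − 1·591) = −146·676 + 167·591, i.e. 676·(-146) + 591·167 = 1.
Times 1365: 676·(-199290) + 591·227955 = 1365, so (-199290, 227955) solves it.
Adding 338·591 to p and subtracting 338·676 from q gives the tidier solution (468, -533).
Check: 676·468 + 591·(-533) = 316368 − 315003 = 1365. ✓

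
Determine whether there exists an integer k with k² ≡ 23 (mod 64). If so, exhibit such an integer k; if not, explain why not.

No such integer exists.

Reduce modulo 4, which divides 64: we would need k² ≡ 3 (mod 4).
Since (4 − k)² ≡ k² (mod 4), it suffices to square k = 0, 1, …, 2: the residues are 0, 1, 0.
So the quadratic residues mod 4 are {0, 1}, and 3 is not among them.
Hence no integer k has k² ≡ 23 (mod 64).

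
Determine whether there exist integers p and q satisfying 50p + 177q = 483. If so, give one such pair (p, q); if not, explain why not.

50 and 177 are coprime, so 50p + 177q ranges over all of ℤ.
Euclidean algorithm: 177 = 3·50 + 27, 50 = 1·27 + 23, 27 = 1·23 + 4, 23 = 5·4 + 3, 4 = 1·3 + 1, 3 = 3·1 + 0.
Working back up the chain: 1 = 4 − 1·3 = 4 − (23 − 5·4) = −23 + 6·4 = −23 + 6·(27 − 1·23) = 6·27 − 7·23 = 6·27 − 7·(50 − 1·27) = −7·50 + 13·27 = −7·50 + 13·(177 − 3·50) = 13·177 − 46·50. So 50·(-46) + 177·13 = 1.
Times 483: 50·(-22218) + 177·6279 = 483, so (-22218, 6279) solves it.
Adding 126·177 to p and subtracting 126·50 from q gives the tidier solution (84, -21).
Indeed 50·84 + 177·(-21) = 4200 − 3717 = 483.

p = 84, q = -21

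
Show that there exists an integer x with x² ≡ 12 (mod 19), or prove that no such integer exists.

No such integer exists.

Computing x² mod 19 for x = 0, 1, …, 9 (enough, by the symmetry x ↦ 19 − x) gives 0, 1, 4, 9, 16, 6, 17, 11, 7, 5.
The set of squares mod 19 is therefore {0, 1, 4, 5, 6, 7, 9, 11, 16, 17}, which does not contain 12.
Therefore x² ≡ 12 (mod 19) has no solution.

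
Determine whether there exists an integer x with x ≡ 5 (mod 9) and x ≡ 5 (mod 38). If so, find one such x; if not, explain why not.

x = 5

Since 9 and 38 share no common factor, CRT says the pair of congruences has a solution (unique mod 342).
Write x = 5 + 9t and require 5 + 9t ≡ 5 (mod 38), i.e. 9t ≡ 0 (mod 38).
t = 0 satisfies this.
With t = 0: x = 5 + 9·0 = 5.
Indeed 5 ≡ 5 (mod 9) and 5 ≡ 5 (mod 38).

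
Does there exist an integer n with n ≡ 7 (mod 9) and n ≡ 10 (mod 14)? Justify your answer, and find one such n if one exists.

n = 52

Since 9 and 14 share no common factor, CRT says the pair of congruences has a solution (unique mod 126).
Write n = 7 + 9t and require 7 + 9t ≡ 10 (mod 14), i.e. 9t ≡ 3 (mod 14).
To invert 9 modulo 14: 14 = 1·9 + 5, 9 = 1·5 + 4, 5 = 1·4 + 1, 4 = 4·1 + 0, and unwinding, 1 = 5 − 1·4 = 5 − (9 − 1·5) = −9 + 2·5 = −9 + 2·(14 − 1·9) = 2·14 − 3·9. Thus 9⁻¹ ≡ -3 ≡ 11 (mod 14).
Multiplying by 11: t ≡ 11·3 = 33 ≡ 5 (mod 14).
With t = 5: n = 7 + 9·5 = 52.
Check: 52 mod 9 = 7, 52 mod 14 = 10. ✓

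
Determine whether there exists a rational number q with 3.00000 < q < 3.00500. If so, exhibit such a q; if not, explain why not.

Multiplying by 201: 201·3.00000 = 603.00000 and 201·3.00500 = 604.00500, so the integer 604 lies strictly between them.
So q = 604/201 works: it is a ratio of integers, and dividing 201·3.00000 < 604 < 201·3.00500 through by 201 gives 3.00000 < 604/201 < 3.00500.

q = 604/201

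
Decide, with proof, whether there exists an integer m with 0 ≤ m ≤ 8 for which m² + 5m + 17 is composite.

m = 8

At m = 8: 8² + 5·8 + 17 = 121 = 11·11, which is composite.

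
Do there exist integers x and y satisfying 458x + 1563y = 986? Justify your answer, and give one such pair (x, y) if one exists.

458 and 1563 are coprime, so 458x + 1563y ranges over all of ℤ.
Euclidean algorithm: 1563 = 3·458 + 189, 458 = 2·189 + 80, 189 = 2·80 + 29, 80 = 2·29 + 22, 29 = 1·22 + 7, 22 = 3·7 + 1, 7 = 7·1 + 0.
Back-substituting, 1 = 22 − 3·7 = 22 − 3·(29 − 1·22) = −3·29 + 4·22 = −3·29 + 4·(80 − 2·29) = 4·80 − 11·29 = 4·80 − 11·(189 − 2·80) = −11·189 + 26·80 = −11·189 + 26·(458 − 2·189) = 26·458 − 63·189 = 26·458 − 63·(1563 − 3·458) = −63·1563 + 215·458; that is, 458·215 + 1563·(-63) = 1.
Multiplying through by 986: x = 215·986 = 211990, y = (-63)·986 = -62118 is a solution.
The general solution is x = 211990 + 1563k, y = -62118 − 458k; taking k = -135 gives the smaller pair x = 985, y = -288.
Indeed 458·985 + 1563·(-288) = 451130 − 450144 = 986.

x = 985, y = -288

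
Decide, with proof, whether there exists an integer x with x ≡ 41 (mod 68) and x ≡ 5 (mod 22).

x = 313

The moduli are not coprime: gcd(68, 22) = 2. Compatibility requires 2 ∣ (5 − 41) = -36, which holds, so solutions exist.
The integers ≡ 41 (mod 68) are 41, 109, 177, 245, 313, …; their remainders mod 22 are 19, 21, 1, 3, 5, so x = 313 is the first that is ≡ 5 (mod 22).
Indeed 313 ≡ 41 (mod 68) and 313 ≡ 5 (mod 22).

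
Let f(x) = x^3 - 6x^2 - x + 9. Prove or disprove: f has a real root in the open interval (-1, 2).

Yes, f has a root in the interval.

f(-1) = 3 and f(2) = -9, which have opposite signs.
f is continuous everywhere (it is a polynomial), in particular on [-1, 2].
By the Intermediate Value Theorem, f takes the value 0 somewhere in the open interval.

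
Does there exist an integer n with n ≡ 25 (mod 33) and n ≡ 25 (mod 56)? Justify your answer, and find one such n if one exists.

Since 33 and 56 share no common factor, CRT says the pair of congruences has a solution (unique mod 1848).
Write n = 25 + 33t and require 25 + 33t ≡ 25 (mod 56), i.e. 33t ≡ 0 (mod 56).
t = 0 satisfies this.
With t = 0: n = 25 + 33·0 = 25.
Check: 25 mod 33 = 25, 25 mod 56 = 25. ✓

n = 25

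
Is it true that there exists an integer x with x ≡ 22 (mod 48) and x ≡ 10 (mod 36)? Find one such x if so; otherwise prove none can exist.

x = 118

The moduli are not coprime: gcd(48, 36) = 12. Compatibility requires 12 ∣ (10 − 22) = -12, which holds, so solutions exist.
The integers ≡ 22 (mod 48) are 22, 70, 118, …; their remainders mod 36 are 22, 34, 10, so x = 118 is the first that is ≡ 10 (mod 36).
Verify: 118 = 2·48 + 22 and 118 = 3·36 + 10. ✓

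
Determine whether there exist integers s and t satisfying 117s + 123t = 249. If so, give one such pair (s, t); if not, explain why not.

s = 20, t = -17

Since gcd(117, 123) = 3 and 249 = 3·83, Bézout's identity guarantees a solution.
Dividing through by 3 reduces the equation to 39s + 41t = 83.
Run the Euclidean algorithm on 41 and 39: 41 = 1·39 + 2, 39 = 19·2 + 1, 2 = 2·1 + 0.
Unwinding: 1 = 39 − 19·2 = 39 − 19·(41 − 1·39) = −19·41 + 20·39, i.e. 39·20 + 41·(-19) = 1.
Multiplying through by 83: s = 20·83 = 1660, t = (-19)·83 = -1577 is a solution.
Subtracting 40·41 from s and adding 40·39 to t gives the tidier solution (20, -17).
Indeed 117·20 + 123·(-17) = 2340 − 2091 = 249.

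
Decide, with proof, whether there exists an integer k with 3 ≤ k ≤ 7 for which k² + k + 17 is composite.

There is no such integer k in that range.

The values for k = 3, 4, …, 7 are 29, 37, 47, 59, 73, and each of these is prime.
So no value in the range makes the expression composite.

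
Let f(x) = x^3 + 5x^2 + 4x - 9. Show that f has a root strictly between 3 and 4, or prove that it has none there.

f(3) = 75 and f(4) = 151, both positive, so a sign-change argument is unavailable; we show f keeps this sign on the whole interval.
Shift to the endpoint 3: with x = 3 + u (0 < u < 1), one computes f(3 + u) = u^3 + 14u^2 + 61u + 75.
The nonzero coefficients here are all positive, so for u > 0 every term is positive (or zero), and the constant term 75 is strictly positive.
Therefore f(x) > 0 throughout (3, 4), and f has no zero there.

f has no root in that interval.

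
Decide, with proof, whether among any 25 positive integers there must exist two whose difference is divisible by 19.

True.

Each integer lies in one of the 19 residue classes modulo 19.
With 25 integers and only 19 classes, the pigeonhole principle forces two of them, say a and b, into the same class.
Their difference a − b is then a multiple of 19.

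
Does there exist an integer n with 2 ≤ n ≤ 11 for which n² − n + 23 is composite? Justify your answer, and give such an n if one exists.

n = 7

At n = 7: 7² − 7 + 23 = 65 = 5·13, which is composite.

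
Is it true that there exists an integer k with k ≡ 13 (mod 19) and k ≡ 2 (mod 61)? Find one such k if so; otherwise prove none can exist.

The moduli 19 and 61 are coprime, so by the Chinese Remainder Theorem a unique solution modulo 1159 exists.
Write k = 13 + 19t and require 13 + 19t ≡ 2 (mod 61), i.e. 19t ≡ 50 (mod 61).
To invert 19 modulo 61: 61 = 3·19 + 4, 19 = 4·4 + 3, 4 = 1·3 + 1, 3 = 3·1 + 0, and unwinding, 1 = 4 − 1·3 = 4 − (19 − 4·4) = −19 + 5·4 = −19 + 5·(61 − 3·19) = 5·61 − 16·19. Thus 19⁻¹ ≡ -16 ≡ 45 (mod 61).
Multiplying by 45: t ≡ 45·50 = 2250 ≡ 54 (mod 61).
With t = 54: k = 13 + 19·54 = 1039.
Check: 1039 mod 19 = 13, 1039 mod 61 = 2. ✓

k = 1039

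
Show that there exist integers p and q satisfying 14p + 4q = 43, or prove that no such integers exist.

Any value of 14p + 4q is a multiple of gcd(14, 4) = 2.
But 43 = 2·21 + 1, so 2 ∤ 43.
Therefore 14p + 4q = 43 has no solution in integers.

No such integers exist.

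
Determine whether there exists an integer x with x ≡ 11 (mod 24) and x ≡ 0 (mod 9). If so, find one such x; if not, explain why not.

Reduce both congruences modulo 3, which divides 24 and 9: they say x ≡ 11 (mod 3) and x ≡ 0 (mod 3).
These are incompatible: 11 − 0 = 11 is not divisible by 3.
Hence the system has no solution.

There is no such integer.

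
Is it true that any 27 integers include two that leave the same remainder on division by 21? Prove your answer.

There are exactly 21 possible remainders on division by 21.
Since 27 > 21, two of the 27 integers must share a residue class by the pigeonhole principle; call them a and b.
So a and b have equal remainders mod 21, which is exactly what was to be shown.

Yes.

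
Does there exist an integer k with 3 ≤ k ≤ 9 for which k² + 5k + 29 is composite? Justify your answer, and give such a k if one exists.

k = 8

At k = 8: 8² + 5·8 + 29 = 133 = 7·19, which is composite.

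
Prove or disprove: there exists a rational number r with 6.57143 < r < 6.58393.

Scale by 12: the interval becomes (78.85716, 79.00716), which contains the integer 79.
So r = 79/12 works: it is a ratio of integers, and dividing 12·6.57143 < 79 < 12·6.58393 through by 12 gives 6.57143 < 79/12 < 6.58393.

r = 79/12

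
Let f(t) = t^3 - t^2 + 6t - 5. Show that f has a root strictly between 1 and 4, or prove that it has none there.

No.

f(1) = 1 and f(4) = 67, both positive.
f'(t) = 3t^2 - 2t + 6 has discriminant (-2)² − 4·3·6 = -68 < 0, so f' has no real roots and is positive for every real t.
Hence f is strictly increasing on ℝ, and in particular on [1, 4]. A strictly monotone function with same-sign endpoint values stays positive on the whole interval, so f has no zero in (1, 4).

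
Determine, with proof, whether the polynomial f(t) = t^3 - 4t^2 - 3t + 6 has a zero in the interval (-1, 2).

f(-1) = 4 and f(2) = -8, which have opposite signs.
f is continuous everywhere (it is a polynomial), in particular on [-1, 2].
By the Intermediate Value Theorem f must vanish at some point of (-1, 2).

Such a root exists.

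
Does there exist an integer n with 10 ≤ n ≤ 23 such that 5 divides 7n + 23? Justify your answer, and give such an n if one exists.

Try n = 11: 7·11 + 23 = 100 = 20·5, which is divisible by 5.

n = 11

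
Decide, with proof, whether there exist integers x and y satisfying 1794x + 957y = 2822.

Any value of 1794x + 957y is a multiple of gcd(1794, 957) = 3.
However 2822 leaves remainder 2 on division by 3.
Therefore 1794x + 957y = 2822 has no solution in integers.

No, no such integers exist.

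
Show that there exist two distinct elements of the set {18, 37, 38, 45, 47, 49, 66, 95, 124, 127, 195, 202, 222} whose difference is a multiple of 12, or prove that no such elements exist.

18 mod 12 = 6 and 66 mod 12 = 6, so 66 − 18 = 48 = 4·12.

The pair (18, 66) works.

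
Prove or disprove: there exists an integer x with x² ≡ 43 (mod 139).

No, no such integer exists.

Apply Euler's criterion with the prime 139: 43 is a quadratic residue iff 43^69 ≡ 1 (mod 139), and a non-residue iff it is ≡ −1.
Repeated squaring mod 139: 43^2 = 1849 ≡ 42; 43^4 ≡ 42² = 1764 ≡ 96; 43^8 ≡ 96² = 9216 ≡ 42; 43^16 ≡ 42² = 1764 ≡ 96; 43^32 ≡ 96² = 9216 ≡ 42; 43^64 ≡ 42² = 1764 ≡ 96.
Since 69 = 64 + 4 + 1, 43^69 ≡ 96 · 96 · 43; multiplying out mod 139: 96·96 = 9216 ≡ 42, then 42·43 = 1806 ≡ 138. Thus 43^69 ≡ 138 ≡ −1 (mod 139).
The value −1 means 43 is a non-residue modulo 139, so x² ≡ 43 (mod 139) is impossible.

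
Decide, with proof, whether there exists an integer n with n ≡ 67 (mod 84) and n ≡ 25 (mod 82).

n = 1747

gcd(84, 82) = 2. A simultaneous solution exists iff 67 ≡ 25 (mod 2); here 67 mod 2 = 1 = 25 mod 2, so it does.
Put n = 67 + 84t, so we need 84t ≡ 40 (mod 82), equivalently (divide by 2) 42t ≡ 20 (mod 41).
42 ≡ 1 (mod 41), so this reads 1t ≡ 20 (mod 41). So t ≡ 20 (mod 41).
Then n = 67 + 84·20 = 1747.
Indeed 1747 ≡ 67 (mod 84) and 1747 ≡ 25 (mod 82).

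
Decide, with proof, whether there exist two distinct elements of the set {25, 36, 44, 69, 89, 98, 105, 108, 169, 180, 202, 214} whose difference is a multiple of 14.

No, no such pair exists.

Two integers differ by a multiple of 14 exactly when they have the same residue mod 14. The residues are 25↦11, 36↦8, 44↦2, 69↦13, 89↦5, 98↦0, 105↦7, 108↦10, 169↦1, 180↦12, 202↦6, 214↦4.
These 12 residues are pairwise different, hence no difference of two elements is divisible by 14.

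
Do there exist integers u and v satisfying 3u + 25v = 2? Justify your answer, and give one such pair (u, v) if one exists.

3 and 25 are coprime, so 3u + 25v ranges over all of ℤ.
Run the Euclidean algorithm on 25 and 3: 25 = 8·3 + 1, 3 = 3·1 + 0.
Back-substituting, 1 = 25 − 8·3; that is, 3·(-8) + 25·1 = 1.
Multiplying through by 2: u = (-8)·2 = -16, v = 1·2 = 2 is a solution.
Adding 1·25 to u and subtracting 1·3 from v gives the tidier solution (9, -1).
Check: 3·9 + 25·(-1) = 27 − 25 = 2. ✓

u = 9, v = -1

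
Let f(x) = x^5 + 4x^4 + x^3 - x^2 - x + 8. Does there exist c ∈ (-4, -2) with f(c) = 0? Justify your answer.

Yes, f has a root in the interval.

f(-4) = -68 and f(-2) = 30, which have opposite signs.
Since f is a polynomial it is continuous on [-4, -2].
The Intermediate Value Theorem then guarantees some c ∈ (-4, -2) with f(c) = 0.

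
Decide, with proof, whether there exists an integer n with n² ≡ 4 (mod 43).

Take n = 41. Then 41² = 1681 = 39·43 + 4, so 41² ≡ 4 (mod 43).

n = 41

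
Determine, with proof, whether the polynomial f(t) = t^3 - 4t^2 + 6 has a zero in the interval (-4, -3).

No.

f(-4) = -122 and f(-3) = -57, both negative, so a sign-change argument is unavailable; we show f keeps this sign on the whole interval.
Substitute t = -3 − u, where 0 < u < 1 on the interval. Expanding, f(-3 − u) = -u^3 - 13u^2 - 51u - 57.
The nonzero coefficients here are all negative, so for u > 0 every term is negative (or zero), and the constant term -57 is strictly negative.
Therefore f(t) < 0 throughout (-4, -3), and f has no zero there.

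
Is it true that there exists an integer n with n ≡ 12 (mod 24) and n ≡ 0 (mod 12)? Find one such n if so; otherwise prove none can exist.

The moduli are not coprime: gcd(24, 12) = 12. Compatibility requires 12 ∣ (0 − 12) = -12, which holds, so solutions exist.
In fact n = 12 itself already satisfies 12 mod 12 = 0.
Indeed 12 ≡ 12 (mod 24) and 12 ≡ 0 (mod 12).

n = 12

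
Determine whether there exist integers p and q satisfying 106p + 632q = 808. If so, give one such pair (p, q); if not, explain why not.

p = 264, q = -43

gcd(106, 632) = 2, and 2 divides 808, so integer solutions exist.
Dividing through by 2 reduces the equation to 53p + 316q = 404.
Euclidean algorithm: 316 = 5·53 + 51, 53 = 1·51 + 2, 51 = 25·2 + 1, 2 = 2·1 + 0.
Working back up the chain: 1 = 51 − 25·2 = 51 − 25·(53 − 1·51) = −25·53 + 26·51 = −25·53 + 26·(316 − 5·53) = 26·316 − 155·53. So 53·(-155) + 316·26 = 1.
Times 404: 53·(-62620) + 316·10504 = 404, so (-62620, 10504) solves it.
The general solution is p = -62620 + 316k, q = 10504 − 53k; taking k = 199 gives the smaller pair p = 264, q = -43.
Check: 106·264 + 632·(-43) = 27984 − 27176 = 808. ✓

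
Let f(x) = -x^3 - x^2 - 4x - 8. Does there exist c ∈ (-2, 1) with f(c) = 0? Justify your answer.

f(-2) = 4 and f(1) = -14, which have opposite signs.
f is continuous everywhere (it is a polynomial), in particular on [-2, 1].
By the Intermediate Value Theorem f must vanish at some point of (-2, 1).

Such a root exists.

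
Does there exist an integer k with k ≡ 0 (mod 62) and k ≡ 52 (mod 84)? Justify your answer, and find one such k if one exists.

k = 1984

The moduli are not coprime: gcd(62, 84) = 2. Compatibility requires 2 ∣ (52 − 0) = 52, which holds, so solutions exist.
Write k = 0 + 62t. Then 62t ≡ 52 − 0 ≡ 52 (mod 84); dividing through by 2 gives 31t ≡ 26 (mod 42).
To invert 31 modulo 42: 42 = 1·31 + 11, 31 = 2·11 + 9, 11 = 1·9 + 2, 9 = 4·2 + 1, 2 = 2·1 + 0, and unwinding, 1 = 9 − 4·2 = 9 − 4·(11 − 1·9) = −4·11 + 5·9 = −4·11 + 5·(31 − 2·11) = 5·31 − 14·11 = 5·31 − 14·(42 − 1·31) = −14·42 + 19·31. Thus 31⁻¹ ≡ 19 (mod 42).
Therefore t ≡ 19·26 = 494 ≡ 32 (mod 42).
Then k = 0 + 62·32 = 1984.
Indeed 1984 ≡ 0 (mod 62) and 1984 ≡ 52 (mod 84).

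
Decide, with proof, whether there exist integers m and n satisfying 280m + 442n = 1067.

Both 280 and 442 are divisible by gcd(280, 442) = 2, hence so is any combination 280m + 442n.
But 1067 = 2·533 + 1, so 2 ∤ 1067.
Hence no integers m, n satisfy the equation.

There are no such integers.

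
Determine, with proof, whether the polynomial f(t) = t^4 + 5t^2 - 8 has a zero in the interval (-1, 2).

Such a root exists.

f(-1) = -2 and f(2) = 28, which have opposite signs.
Since f is a polynomial it is continuous on [-1, 2].
By the Intermediate Value Theorem, f takes the value 0 somewhere in the open interval.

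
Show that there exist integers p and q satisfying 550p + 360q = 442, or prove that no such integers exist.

No, no such integers exist.

gcd(550, 360) = 10, so every integer of the form 550p + 360q is a multiple of 10.
However 442 leaves remainder 2 on division by 10.
Therefore 550p + 360q = 442 has no solution in integers.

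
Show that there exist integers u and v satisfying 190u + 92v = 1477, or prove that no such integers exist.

gcd(190, 92) = 2, so every integer of the form 190u + 92v is a multiple of 2.
But 1477 = 2·738 + 1, so 2 ∤ 1477.
Hence no integers u, v satisfy the equation.

There are no such integers.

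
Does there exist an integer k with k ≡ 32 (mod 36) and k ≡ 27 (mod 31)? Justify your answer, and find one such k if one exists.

k = 1112

The moduli 36 and 31 are coprime, so by the Chinese Remainder Theorem a unique solution modulo 1116 exists.
Write k = 32 + 36t and require 32 + 36t ≡ 27 (mod 31), i.e. 36t ≡ 26 (mod 31).
36 ≡ 5 (mod 31), so this reads 5t ≡ 26 (mod 31). Note 5·25 = 125 ≡ 1 (mod 31) (as 125 − 1 = 4·31), so 5⁻¹ ≡ 25.
Therefore t ≡ 25·26 = 650 ≡ 30 (mod 31).
With t = 30: k = 32 + 36·30 = 1112.
Verify: 1112 = 30·36 + 32 and 1112 = 35·31 + 27. ✓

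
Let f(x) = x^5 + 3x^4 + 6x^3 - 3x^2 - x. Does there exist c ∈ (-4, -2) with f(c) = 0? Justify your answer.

f(-4) = -684 and f(-2) = -42, both negative, so a sign-change argument is unavailable; we show f keeps this sign on the whole interval.
Substitute x = -2 − u, where 0 < u < 2 on the interval. Expanding, f(-2 − u) = -u^5 - 7u^4 - 22u^3 - 47u^2 - 67u - 42.
The nonzero coefficients here are all negative, so for u > 0 every term is negative (or zero), and the constant term -42 is strictly negative.
So f is strictly negative on (-4, -2); no root exists in the interval.

No such root exists.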